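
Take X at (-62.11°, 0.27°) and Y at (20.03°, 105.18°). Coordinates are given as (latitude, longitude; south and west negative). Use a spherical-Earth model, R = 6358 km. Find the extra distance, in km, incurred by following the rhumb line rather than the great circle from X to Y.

Great circle: cos σ = sin φ₁ sin φ₂ + cos φ₁ cos φ₂ cos Δλ,  σ = 1.9996 rad → d_gc = 12713.6 km
Rhumb line: Δψ = +1.7500, q = Δφ/Δψ = 0.8192, d_rh = R√(Δφ²+q²Δλ²) = 13192.2 km
Excess = 13192.2 − 12713.6 = 478.6 ≈ 479 km

479 km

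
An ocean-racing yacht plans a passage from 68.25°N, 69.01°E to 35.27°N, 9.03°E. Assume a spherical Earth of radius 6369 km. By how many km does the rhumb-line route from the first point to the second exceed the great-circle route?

Great circle: cos σ = sin φ₁ sin φ₂ + cos φ₁ cos φ₂ cos Δλ,  σ = 0.8125 rad → d_gc = 5174.8 km
Rhumb line: Δψ = -0.9911, q = Δφ/Δψ = 0.5808, d_rh = R√(Δφ²+q²Δλ²) = 5332.5 km
Excess = 5332.5 − 5174.8 = 157.7 ≈ 158 km

158 km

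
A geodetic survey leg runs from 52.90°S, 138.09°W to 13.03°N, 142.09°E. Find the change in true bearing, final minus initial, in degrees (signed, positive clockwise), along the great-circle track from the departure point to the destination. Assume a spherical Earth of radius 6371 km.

Initial bearing θ₁ = atan2(sin Δλ cos φ₂, cos φ₁ sin φ₂ − sin φ₁ cos φ₂ cos Δλ) = 285.91°
Final bearing θ₂ = (initial bearing from the destination back to the start) + 180° = 323.46°
Δθ = θ₂ − θ₁ = +37.5°

+37.5°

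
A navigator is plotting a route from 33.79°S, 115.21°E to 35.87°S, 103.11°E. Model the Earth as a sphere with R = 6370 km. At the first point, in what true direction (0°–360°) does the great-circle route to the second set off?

θ = atan2( sin Δλ·cos φ₂ ,  cos φ₁ sin φ₂ − sin φ₁ cos φ₂ cos Δλ )
  = atan2(-0.1699, -0.0463) = 254.75°

254.8°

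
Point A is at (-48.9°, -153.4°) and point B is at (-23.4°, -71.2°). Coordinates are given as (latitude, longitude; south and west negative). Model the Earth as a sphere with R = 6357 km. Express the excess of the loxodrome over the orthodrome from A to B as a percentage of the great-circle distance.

Great circle: σ = 1.1798 rad → d_gc = Rσ = 7499.7 km
Rhumb: Δφ = +0.4451, Δλ = +1.4347, Δψ = +0.5609, q = Δφ/Δψ = 0.7935 → d_rh = R√(Δφ²+q²Δλ²) = 7770.1 km
Excess = (7770.1 − 7499.7) / 7499.7 = 270.4 / 7499.7 = 3.61% ≈ 3.6%

3.6%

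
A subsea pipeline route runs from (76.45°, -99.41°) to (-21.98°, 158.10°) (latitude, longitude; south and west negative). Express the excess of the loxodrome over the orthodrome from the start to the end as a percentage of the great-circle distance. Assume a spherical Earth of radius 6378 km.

5.6%

Great circle: σ = 1.9942 rad → d_gc = Rσ = 12718.9 km
Rhumb: Δφ = -1.7179, Δλ = -1.7888, Δψ = -2.5237, q = Δφ/Δψ = 0.6807 → d_rh = R√(Δφ²+q²Δλ²) = 13430.1 km
Excess = (13430.1 − 12718.9) / 12718.9 = 711.2 / 12718.9 = 5.59% ≈ 5.6%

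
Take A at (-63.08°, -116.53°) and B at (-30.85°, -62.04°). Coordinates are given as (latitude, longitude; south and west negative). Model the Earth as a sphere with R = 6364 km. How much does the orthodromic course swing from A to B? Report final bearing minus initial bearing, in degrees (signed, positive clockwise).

-42.8°

Initial bearing θ₁ = atan2(sin Δλ cos φ₂, cos φ₁ sin φ₂ − sin φ₁ cos φ₂ cos Δλ) = 73.09°
Final bearing θ₂ = (initial bearing from the destination back to the start) + 180° = 30.30°
Δθ = θ₂ − θ₁ = -42.8°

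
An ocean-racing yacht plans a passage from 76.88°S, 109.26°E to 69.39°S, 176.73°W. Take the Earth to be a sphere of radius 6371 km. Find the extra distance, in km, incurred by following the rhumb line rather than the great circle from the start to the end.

Great circle: cos σ = sin φ₁ sin φ₂ + cos φ₁ cos φ₂ cos Δλ,  σ = 0.3665 rad → d_gc = 2335.2 km
Rhumb line: Δψ = +0.4581, q = Δφ/Δψ = 0.2854, d_rh = R√(Δφ²+q²Δλ²) = 2491.6 km
Excess = 2491.6 − 2335.2 = 156.4 ≈ 156 km

156 km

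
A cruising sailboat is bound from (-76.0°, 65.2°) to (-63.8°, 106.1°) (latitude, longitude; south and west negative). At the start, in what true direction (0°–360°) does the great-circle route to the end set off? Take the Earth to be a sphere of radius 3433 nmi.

N = sin Δλ·cos φ₂ = +0.2891;  D = cos φ₁ sin φ₂ − sin φ₁ cos φ₂ cos Δλ = +0.1067
initial course = atan2(N, D) = 69.73°

69.7°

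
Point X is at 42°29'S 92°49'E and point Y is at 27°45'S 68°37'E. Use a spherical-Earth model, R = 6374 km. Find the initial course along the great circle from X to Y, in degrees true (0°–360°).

N = sin Δλ·cos φ₂ = -0.3628;  D = cos φ₁ sin φ₂ − sin φ₁ cos φ₂ cos Δλ = +0.2018
initial course = atan2(N, D) = 299.09°

299.1°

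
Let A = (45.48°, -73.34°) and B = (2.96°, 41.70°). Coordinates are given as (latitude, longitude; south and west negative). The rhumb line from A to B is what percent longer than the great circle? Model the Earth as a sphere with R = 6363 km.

Great circle: σ = 1.8334 rad → d_gc = Rσ = 11665.6 km
Rhumb: Δφ = -0.7421, Δλ = +2.0078, Δψ = -0.8416, q = Δφ/Δψ = 0.8818 → d_rh = R√(Δφ²+q²Δλ²) = 12215.4 km
Excess = (12215.4 − 11665.6) / 11665.6 = 549.8 / 11665.6 = 4.71% ≈ 4.7%

4.7%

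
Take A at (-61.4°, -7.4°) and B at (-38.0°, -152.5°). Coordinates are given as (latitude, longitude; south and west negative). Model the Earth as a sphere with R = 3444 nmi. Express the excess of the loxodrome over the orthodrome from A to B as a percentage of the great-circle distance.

23.0%

Great circle: σ = 1.3375 rad → d_gc = Rσ = 4606.4 nmi
Rhumb: Δφ = +0.4084, Δλ = -2.5325, Δψ = +0.6489, q = Δφ/Δψ = 0.6294 → d_rh = R√(Δφ²+q²Δλ²) = 5666.6 nmi
Excess = (5666.6 − 4606.4) / 4606.4 = 1060.2 / 4606.4 = 23.02% ≈ 23.0%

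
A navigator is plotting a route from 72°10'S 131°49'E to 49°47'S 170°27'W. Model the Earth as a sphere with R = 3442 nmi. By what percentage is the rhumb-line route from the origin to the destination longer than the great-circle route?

3.4%

Great circle: σ = 0.5872 rad → d_gc = Rσ = 2021.2 nmi
Rhumb: Δφ = +0.3907, Δλ = +1.0076, Δψ = +0.8474, q = Δφ/Δψ = 0.4610 → d_rh = R√(Δφ²+q²Δλ²) = 2089.2 nmi
Excess = (2089.2 − 2021.2) / 2021.2 = 68.0 / 2021.2 = 3.36% ≈ 3.4%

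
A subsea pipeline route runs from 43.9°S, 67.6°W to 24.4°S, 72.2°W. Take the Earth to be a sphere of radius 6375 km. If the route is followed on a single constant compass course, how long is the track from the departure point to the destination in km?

2210 km

Δψ = ln[tan(π/4+φ₂/2)/tan(π/4+φ₁/2)] = +0.4151;  Δφ = +0.3403 rad,  Δλ = -0.0803 rad
q = Δφ/Δψ = 0.8198
d = R·√(Δφ² + q²Δλ²) = 6375·0.34665 = 2210 km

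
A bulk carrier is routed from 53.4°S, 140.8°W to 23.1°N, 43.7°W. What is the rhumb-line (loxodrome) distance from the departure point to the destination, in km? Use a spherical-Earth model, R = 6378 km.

12749 km

Δψ = ln[tan(π/4+φ₂/2)/tan(π/4+φ₁/2)] = +1.5210;  Δφ = +1.3352 rad,  Δλ = +1.6947 rad
q = Δφ/Δψ = 0.8778
d = R·√(Δφ² + q²Δλ²) = 6378·1.99893 = 12749 km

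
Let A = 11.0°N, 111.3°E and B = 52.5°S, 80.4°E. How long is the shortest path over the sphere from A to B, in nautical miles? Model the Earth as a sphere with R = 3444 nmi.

cos σ = sin φ₁ sin φ₂ + cos φ₁ cos φ₂ cos Δλ
      = sin(11.00°)sin(-52.50°) + cos(11.00°)cos(-52.50°)cos(-30.90°) = 0.3614
σ = 68.815° → d = Rσ = 3444·1.20105 = 4136 nmi

4136 nmi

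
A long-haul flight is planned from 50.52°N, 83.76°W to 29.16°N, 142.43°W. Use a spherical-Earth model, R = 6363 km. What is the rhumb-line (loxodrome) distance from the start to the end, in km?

Rhumb course C = atan2(Δλ, Δψ) with Δψ = ln[tan(π/4+φ₂/2)/tan(π/4+φ₁/2)] = -0.4924, Δλ = -1.0240 → C = 244.32°
d = R·|Δφ| / |cos C| = 6363·0.37280 / 0.43339 = 5473 km

5473 km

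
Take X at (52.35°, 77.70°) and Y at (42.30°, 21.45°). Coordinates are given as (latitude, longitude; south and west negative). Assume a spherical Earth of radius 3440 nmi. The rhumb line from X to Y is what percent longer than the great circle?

2.3%

Great circle: σ = 0.6699 rad → d_gc = Rσ = 2304.6 nmi
Rhumb: Δφ = -0.1754, Δλ = -0.9817, Δψ = -0.2599, q = Δφ/Δψ = 0.6749 → d_rh = R√(Δφ²+q²Δλ²) = 2357.8 nmi
Excess = (2357.8 − 2304.6) / 2304.6 = 53.2 / 2304.6 = 2.31% ≈ 2.3%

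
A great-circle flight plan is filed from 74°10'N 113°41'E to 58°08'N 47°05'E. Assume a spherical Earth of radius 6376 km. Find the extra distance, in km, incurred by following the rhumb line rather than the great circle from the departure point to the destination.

159 km

Great circle: cos σ = sin φ₁ sin φ₂ + cos φ₁ cos φ₂ cos Δλ,  σ = 0.5069 rad → d_gc = 3231.9 km
Rhumb line: Δψ = -0.7193, q = Δφ/Δψ = 0.3890, d_rh = R√(Δφ²+q²Δλ²) = 3390.7 km
Excess = 3390.7 − 3231.9 = 158.8 ≈ 159 km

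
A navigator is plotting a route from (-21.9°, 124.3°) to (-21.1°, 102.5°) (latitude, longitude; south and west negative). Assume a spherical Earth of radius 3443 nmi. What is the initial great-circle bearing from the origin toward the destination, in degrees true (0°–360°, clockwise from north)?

268.2°

N = sin Δλ·cos φ₂ = -0.3465;  D = cos φ₁ sin φ₂ − sin φ₁ cos φ₂ cos Δλ = -0.0109
initial course = atan2(N, D) = 268.19°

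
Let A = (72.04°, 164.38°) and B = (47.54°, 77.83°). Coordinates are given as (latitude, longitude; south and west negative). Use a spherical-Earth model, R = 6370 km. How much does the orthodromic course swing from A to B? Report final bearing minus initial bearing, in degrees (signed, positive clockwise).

Initial bearing θ₁ = atan2(sin Δλ cos φ₂, cos φ₁ sin φ₂ − sin φ₁ cos φ₂ cos Δλ) = 285.66°
Final bearing θ₂ = (initial bearing from the destination back to the start) + 180° = 206.09°
Δθ = θ₂ − θ₁ = -79.6°

-79.6°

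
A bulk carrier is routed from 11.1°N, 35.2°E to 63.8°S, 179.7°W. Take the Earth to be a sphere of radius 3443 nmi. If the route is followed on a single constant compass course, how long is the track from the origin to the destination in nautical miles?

Rhumb course C = atan2(Δλ, Δψ) with Δψ = ln[tan(π/4+φ₂/2)/tan(π/4+φ₁/2)] = -1.6529, Δλ = +2.5325 → C = 123.13°
d = R·|Δφ| / |cos C| = 3443·1.30725 / 0.54657 = 8235 nmi

8235 nmi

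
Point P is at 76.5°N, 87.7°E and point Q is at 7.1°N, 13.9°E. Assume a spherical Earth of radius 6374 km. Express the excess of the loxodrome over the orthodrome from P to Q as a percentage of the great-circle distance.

3.9%

Great circle: σ = 1.3849 rad → d_gc = Rσ = 8827.4 km
Rhumb: Δφ = -1.2113, Δλ = -1.2881, Δψ = -2.0098, q = Δφ/Δψ = 0.6027 → d_rh = R√(Δφ²+q²Δλ²) = 9170.0 km
Excess = (9170.0 − 8827.4) / 8827.4 = 342.6 / 8827.4 = 3.88% ≈ 3.9%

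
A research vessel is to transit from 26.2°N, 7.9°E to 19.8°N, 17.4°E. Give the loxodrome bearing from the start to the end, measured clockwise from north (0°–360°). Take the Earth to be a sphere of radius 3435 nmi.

Δψ = ln[tan(π/4+φ₂/2)/tan(π/4+φ₁/2)] = -0.1214
Δλ = +0.1658 rad (taken the short way round)
course = atan2(Δλ, Δψ) = 126.22°

126.2°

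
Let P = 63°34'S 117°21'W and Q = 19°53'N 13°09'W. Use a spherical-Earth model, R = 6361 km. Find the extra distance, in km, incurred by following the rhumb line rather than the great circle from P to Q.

Great circle: cos σ = sin φ₁ sin φ₂ + cos φ₁ cos φ₂ cos Δλ,  σ = 1.9902 rad → d_gc = 12659.8 km
Rhumb line: Δψ = +1.8030, q = Δφ/Δψ = 0.8078, d_rh = R√(Δφ²+q²Δλ²) = 13159.1 km
Excess = 13159.1 − 12659.8 = 499.3 ≈ 499 km

499 km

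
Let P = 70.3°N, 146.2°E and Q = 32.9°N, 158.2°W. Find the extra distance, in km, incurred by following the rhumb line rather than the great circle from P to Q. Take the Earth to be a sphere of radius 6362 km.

Great circle: cos σ = sin φ₁ sin φ₂ + cos φ₁ cos φ₂ cos Δλ,  σ = 0.8349 rad → d_gc = 5311.3 km
Rhumb line: Δψ = -1.1422, q = Δφ/Δψ = 0.5715, d_rh = R√(Δφ²+q²Δλ²) = 5449.2 km
Excess = 5449.2 − 5311.3 = 137.9 ≈ 138 km

138 km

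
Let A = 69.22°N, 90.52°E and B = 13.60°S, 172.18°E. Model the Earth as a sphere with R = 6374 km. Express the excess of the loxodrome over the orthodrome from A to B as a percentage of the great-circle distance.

Great circle: σ = 1.7415 rad → d_gc = Rσ = 11100.0 km
Rhumb: Δφ = -1.4455, Δλ = +1.4252, Δψ = -1.9360, q = Δφ/Δψ = 0.7466 → d_rh = R√(Δφ²+q²Δλ²) = 11441.0 km
Excess = (11441.0 − 11100.0) / 11100.0 = 341.0 / 11100.0 = 3.07% ≈ 3.1%

3.1%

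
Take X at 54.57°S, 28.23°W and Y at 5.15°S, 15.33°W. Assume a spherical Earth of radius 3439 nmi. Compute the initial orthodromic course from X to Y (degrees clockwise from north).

16.7°

θ = atan2( sin Δλ·cos φ₂ ,  cos φ₁ sin φ₂ − sin φ₁ cos φ₂ cos Δλ )
  = atan2(+0.2223, +0.7390) = 16.75°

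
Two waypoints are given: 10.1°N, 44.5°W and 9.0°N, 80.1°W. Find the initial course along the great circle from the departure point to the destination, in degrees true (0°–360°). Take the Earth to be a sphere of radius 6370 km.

θ = atan2( sin Δλ·cos φ₂ ,  cos φ₁ sin φ₂ − sin φ₁ cos φ₂ cos Δλ )
  = atan2(-0.5750, +0.0132) = 271.31°

271.3°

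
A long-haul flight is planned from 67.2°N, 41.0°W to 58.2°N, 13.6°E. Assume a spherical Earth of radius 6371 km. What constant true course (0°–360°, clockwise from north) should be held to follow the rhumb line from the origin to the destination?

Meridional parts: M(φ₁)=+1.6013, M(φ₂)=+1.2558 → ΔM = -0.3455;  Δλ = +0.9529 rad
tan C = Δλ / ΔM = -2.7580 → C = 109.93°

109.9°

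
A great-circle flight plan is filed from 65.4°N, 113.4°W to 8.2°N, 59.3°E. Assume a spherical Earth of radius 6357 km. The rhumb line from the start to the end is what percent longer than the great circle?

29.4%

Great circle: σ = 1.8536 rad → d_gc = Rσ = 11783.0 km
Rhumb: Δφ = -0.9983, Δλ = +3.0142, Δψ = -1.3795, q = Δφ/Δψ = 0.7237 → d_rh = R√(Δφ²+q²Δλ²) = 15250.1 km
Excess = (15250.1 − 11783.0) / 11783.0 = 3467.1 / 11783.0 = 29.42% ≈ 29.4%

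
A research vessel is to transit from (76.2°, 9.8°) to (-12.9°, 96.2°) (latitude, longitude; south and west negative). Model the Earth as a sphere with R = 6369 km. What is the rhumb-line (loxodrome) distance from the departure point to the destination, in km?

11784 km

Rhumb course C = atan2(Δλ, Δψ) with Δψ = ln[tan(π/4+φ₂/2)/tan(π/4+φ₁/2)] = -2.3389, Δλ = +1.5080 → C = 147.19°
d = R·|Δφ| / |cos C| = 6369·1.55509 / 0.84046 = 11784 km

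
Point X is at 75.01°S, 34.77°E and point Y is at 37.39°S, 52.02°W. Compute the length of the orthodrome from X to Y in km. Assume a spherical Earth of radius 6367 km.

Haversine: a = sin²(Δφ/2)+cos φ₁ cos φ₂ sin²(Δλ/2) = 0.20096;  σ = 2·atan2(√a,√(1−a))
σ = 53.267° → d = Rσ = 6367·0.92969 = 5919 km

5919 km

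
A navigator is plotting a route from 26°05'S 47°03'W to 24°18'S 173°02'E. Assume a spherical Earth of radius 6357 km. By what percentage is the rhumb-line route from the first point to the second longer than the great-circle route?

Great circle: σ = 2.0324 rad → d_gc = Rσ = 12919.9 km
Rhumb: Δφ = +0.0311, Δλ = -2.4420, Δψ = +0.0344, q = Δφ/Δψ = 0.9048 → d_rh = R√(Δφ²+q²Δλ²) = 14047.9 km
Excess = (14047.9 − 12919.9) / 12919.9 = 1128.0 / 12919.9 = 8.73% ≈ 8.7%

8.7%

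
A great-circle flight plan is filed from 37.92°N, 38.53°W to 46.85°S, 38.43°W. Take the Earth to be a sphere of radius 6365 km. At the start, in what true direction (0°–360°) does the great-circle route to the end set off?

θ = atan2( sin Δλ·cos φ₂ ,  cos φ₁ sin φ₂ − sin φ₁ cos φ₂ cos Δλ )
  = atan2(+0.0012, -0.9958) = 179.93°

179.9°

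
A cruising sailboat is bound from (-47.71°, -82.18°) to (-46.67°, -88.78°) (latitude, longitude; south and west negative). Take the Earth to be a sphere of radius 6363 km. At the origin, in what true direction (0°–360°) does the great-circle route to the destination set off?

N = sin Δλ·cos φ₂ = -0.0789;  D = cos φ₁ sin φ₂ − sin φ₁ cos φ₂ cos Δλ = +0.0148
initial course = atan2(N, D) = 280.62°

280.6°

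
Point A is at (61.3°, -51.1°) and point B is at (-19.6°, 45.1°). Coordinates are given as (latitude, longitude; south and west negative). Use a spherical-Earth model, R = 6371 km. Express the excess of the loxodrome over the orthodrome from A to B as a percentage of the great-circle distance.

2.9%

Great circle: σ = 1.9210 rad → d_gc = Rσ = 12238.8 km
Rhumb: Δφ = -1.4120, Δλ = +1.6790, Δψ = -1.7122, q = Δφ/Δψ = 0.8246 → d_rh = R√(Δφ²+q²Δλ²) = 12599.0 km
Excess = (12599.0 − 12238.8) / 12238.8 = 360.2 / 12238.8 = 2.94% ≈ 2.9%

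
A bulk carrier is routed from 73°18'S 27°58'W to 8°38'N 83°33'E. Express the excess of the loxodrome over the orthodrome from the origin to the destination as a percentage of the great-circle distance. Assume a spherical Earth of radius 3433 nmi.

Great circle: σ = 1.8214 rad → d_gc = Rσ = 6252.8 nmi
Rhumb: Δφ = +1.4300, Δλ = +1.9463, Δψ = +2.0701, q = Δφ/Δψ = 0.6908 → d_rh = R√(Δφ²+q²Δλ²) = 6738.3 nmi
Excess = (6738.3 − 6252.8) / 6252.8 = 485.5 / 6252.8 = 7.76% ≈ 7.8%

7.8%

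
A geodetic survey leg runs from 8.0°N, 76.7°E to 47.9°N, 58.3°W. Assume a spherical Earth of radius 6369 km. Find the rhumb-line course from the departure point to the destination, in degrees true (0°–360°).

289.1°

Meridional parts: M(φ₁)=+0.1401, M(φ₂)=+0.9549 → ΔM = +0.8148;  Δλ = -2.3562 rad
tan C = Δλ / ΔM = -2.8918 → C = 289.08°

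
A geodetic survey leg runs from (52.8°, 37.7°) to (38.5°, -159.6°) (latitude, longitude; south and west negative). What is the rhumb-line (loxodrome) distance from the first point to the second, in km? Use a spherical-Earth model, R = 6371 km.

12645 km

Δψ = ln[tan(π/4+φ₂/2)/tan(π/4+φ₁/2)] = -0.3599;  Δφ = -0.2496 rad,  Δλ = +2.8397 rad
q = Δφ/Δψ = 0.6934
d = R·√(Δφ² + q²Δλ²) = 6371·1.98473 = 12645 km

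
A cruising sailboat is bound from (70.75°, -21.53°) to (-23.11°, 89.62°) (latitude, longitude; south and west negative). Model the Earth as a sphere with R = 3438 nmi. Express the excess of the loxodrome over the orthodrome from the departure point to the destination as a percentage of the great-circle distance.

5.7%

Great circle: σ = 2.0714 rad → d_gc = Rσ = 7121.5 nmi
Rhumb: Δφ = -1.6382, Δλ = +1.9399, Δψ = -2.1891, q = Δφ/Δψ = 0.7483 → d_rh = R√(Δφ²+q²Δλ²) = 7525.2 nmi
Excess = (7525.2 − 7121.5) / 7121.5 = 403.7 / 7121.5 = 5.67% ≈ 5.7%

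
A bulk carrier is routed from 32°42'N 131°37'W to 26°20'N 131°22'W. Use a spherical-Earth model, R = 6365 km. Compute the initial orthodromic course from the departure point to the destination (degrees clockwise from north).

θ = atan2( sin Δλ·cos φ₂ ,  cos φ₁ sin φ₂ − sin φ₁ cos φ₂ cos Δλ )
  = atan2(+0.0039, -0.1109) = 177.98°

178.0°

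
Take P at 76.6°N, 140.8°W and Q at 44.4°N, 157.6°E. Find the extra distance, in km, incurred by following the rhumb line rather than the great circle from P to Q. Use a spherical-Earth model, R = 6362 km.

170 km

Great circle: cos σ = sin φ₁ sin φ₂ + cos φ₁ cos φ₂ cos Δλ,  σ = 0.7085 rad → d_gc = 4507.2 km
Rhumb line: Δψ = -1.2749, q = Δφ/Δψ = 0.4408, d_rh = R√(Δφ²+q²Δλ²) = 4677.0 km
Excess = 4677.0 − 4507.2 = 169.8 ≈ 170 km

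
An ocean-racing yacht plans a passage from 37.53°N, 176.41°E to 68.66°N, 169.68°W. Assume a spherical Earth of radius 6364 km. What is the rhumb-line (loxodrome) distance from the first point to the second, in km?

Δψ = ln[tan(π/4+φ₂/2)/tan(π/4+φ₁/2)] = +0.9615;  Δφ = +0.5433 rad,  Δλ = +0.2428 rad
q = Δφ/Δψ = 0.5651
d = R·√(Δφ² + q²Δλ²) = 6364·0.56037 = 3566 km

3566 km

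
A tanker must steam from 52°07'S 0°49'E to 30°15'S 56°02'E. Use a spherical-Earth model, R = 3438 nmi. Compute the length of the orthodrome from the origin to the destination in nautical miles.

cos σ = sin φ₁ sin φ₂ + cos φ₁ cos φ₂ cos Δλ
      = sin(-52.12°)sin(-30.25°) + cos(-52.12°)cos(-30.25°)cos(55.22°) = 0.7002
σ = 45.556° → d = Rσ = 3438·0.79510 = 2734 nmi

2734 nmi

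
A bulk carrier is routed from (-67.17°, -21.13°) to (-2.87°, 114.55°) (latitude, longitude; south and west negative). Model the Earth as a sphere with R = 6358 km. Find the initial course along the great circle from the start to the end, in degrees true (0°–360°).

134.2°

N = sin Δλ·cos φ₂ = +0.6978;  D = cos φ₁ sin φ₂ − sin φ₁ cos φ₂ cos Δλ = -0.6780
initial course = atan2(N, D) = 134.18°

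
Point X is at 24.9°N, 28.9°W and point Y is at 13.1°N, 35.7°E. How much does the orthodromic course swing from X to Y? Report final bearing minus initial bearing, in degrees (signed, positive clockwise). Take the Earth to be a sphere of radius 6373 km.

+23.4°

At departure: θ₁ = atan2(sin Δλ cos φ₂, cos φ₁ sin φ₂ − sin φ₁ cos φ₂ cos Δλ) = 88.07°
At arrival: θ₂ = atan2(sin Δλ cos φ₁, −cos φ₂ sin φ₁ + sin φ₂ cos φ₁ cos Δλ) = 111.45°
Δθ = θ₂ − θ₁ = +23.4°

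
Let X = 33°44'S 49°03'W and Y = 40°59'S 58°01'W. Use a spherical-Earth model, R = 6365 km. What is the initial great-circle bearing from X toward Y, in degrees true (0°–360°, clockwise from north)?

221.9°

θ = atan2( sin Δλ·cos φ₂ ,  cos φ₁ sin φ₂ − sin φ₁ cos φ₂ cos Δλ )
  = atan2(-0.1177, -0.1313) = 221.86°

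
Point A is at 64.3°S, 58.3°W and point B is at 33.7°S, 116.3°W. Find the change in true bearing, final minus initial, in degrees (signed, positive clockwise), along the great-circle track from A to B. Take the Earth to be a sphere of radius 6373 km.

At departure: θ₁ = atan2(sin Δλ cos φ₂, cos φ₁ sin φ₂ − sin φ₁ cos φ₂ cos Δλ) = 282.52°
At arrival: θ₂ = atan2(sin Δλ cos φ₁, −cos φ₂ sin φ₁ + sin φ₂ cos φ₁ cos Δλ) = 329.41°
Δθ = θ₂ − θ₁ = +46.9°

+46.9°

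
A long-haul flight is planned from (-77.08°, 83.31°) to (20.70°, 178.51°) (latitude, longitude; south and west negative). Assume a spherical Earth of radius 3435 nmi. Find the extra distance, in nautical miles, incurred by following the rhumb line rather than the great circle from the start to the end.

Great circle: cos σ = sin φ₁ sin φ₂ + cos φ₁ cos φ₂ cos Δλ,  σ = 1.9428 rad → d_gc = 6673.5 nmi
Rhumb line: Δψ = +2.5478, q = Δφ/Δψ = 0.6698, d_rh = R√(Δφ²+q²Δλ²) = 6998.6 nmi
Excess = 6998.6 − 6673.5 = 325.1 ≈ 325 nmi

325 nmi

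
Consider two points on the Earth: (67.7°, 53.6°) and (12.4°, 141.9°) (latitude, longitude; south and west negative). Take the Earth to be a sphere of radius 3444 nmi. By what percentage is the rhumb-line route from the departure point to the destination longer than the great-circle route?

5.3%

Great circle: σ = 1.3596 rad → d_gc = Rσ = 4682.3 nmi
Rhumb: Δφ = -0.9652, Δλ = +1.5411, Δψ = -1.4059, q = Δφ/Δψ = 0.6865 → d_rh = R√(Δφ²+q²Δλ²) = 4932.1 nmi
Excess = (4932.1 − 4682.3) / 4682.3 = 249.8 / 4682.3 = 5.33% ≈ 5.3%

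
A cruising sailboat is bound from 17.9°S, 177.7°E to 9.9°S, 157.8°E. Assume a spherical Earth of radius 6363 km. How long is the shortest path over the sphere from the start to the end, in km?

cos σ = sin φ₁ sin φ₂ + cos φ₁ cos φ₂ cos Δλ
      = sin(-17.90°)sin(-9.90°) + cos(-17.90°)cos(-9.90°)cos(-19.90°) = 0.9343
σ = 20.886° → d = Rσ = 6363·0.36453 = 2319 km

2319 km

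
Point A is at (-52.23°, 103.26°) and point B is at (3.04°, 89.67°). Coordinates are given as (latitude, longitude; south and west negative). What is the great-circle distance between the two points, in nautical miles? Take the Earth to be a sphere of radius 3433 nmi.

cos σ = sin φ₁ sin φ₂ + cos φ₁ cos φ₂ cos Δλ
      = sin(-52.23°)sin(3.04°) + cos(-52.23°)cos(3.04°)cos(-13.59°) = 0.5526
σ = 56.455° → d = Rσ = 3433·0.98533 = 3383 nmi

3383 nmi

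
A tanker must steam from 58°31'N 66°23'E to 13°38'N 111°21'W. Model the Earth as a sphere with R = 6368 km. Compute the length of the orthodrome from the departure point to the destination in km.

cos σ = sin φ₁ sin φ₂ + cos φ₁ cos φ₂ cos Δλ
      = sin(58.52°)sin(13.63°) + cos(58.52°)cos(13.63°)cos(-177.73°) = -0.3061
σ = 107.826° → d = Rσ = 6368·1.88192 = 11984 km

11984 km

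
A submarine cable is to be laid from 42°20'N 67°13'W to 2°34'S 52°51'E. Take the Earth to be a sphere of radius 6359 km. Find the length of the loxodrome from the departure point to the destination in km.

Δψ = ln[tan(π/4+φ₂/2)/tan(π/4+φ₁/2)] = -0.8618;  Δφ = -0.7837 rad,  Δλ = +2.0956 rad
q = Δφ/Δψ = 0.9093
d = R·√(Δφ² + q²Δλ²) = 6359·2.06033 = 13102 km

13102 km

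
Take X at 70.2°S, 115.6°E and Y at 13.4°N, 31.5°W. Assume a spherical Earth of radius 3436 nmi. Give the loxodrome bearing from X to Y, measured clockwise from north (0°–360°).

Δψ = ln[tan(π/4+φ₂/2)/tan(π/4+φ₁/2)] = +1.9817
Δλ = -2.5674 rad (taken the short way round)
course = atan2(Δλ, Δψ) = 307.66°

307.7°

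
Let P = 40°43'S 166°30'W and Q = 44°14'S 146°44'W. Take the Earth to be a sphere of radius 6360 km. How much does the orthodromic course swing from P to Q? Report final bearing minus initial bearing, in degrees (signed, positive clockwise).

At departure: θ₁ = atan2(sin Δλ cos φ₂, cos φ₁ sin φ₂ − sin φ₁ cos φ₂ cos Δλ) = 110.14°
At arrival: θ₂ = atan2(sin Δλ cos φ₁, −cos φ₂ sin φ₁ + sin φ₂ cos φ₁ cos Δλ) = 96.72°
Δθ = θ₂ − θ₁ = -13.4°

-13.4°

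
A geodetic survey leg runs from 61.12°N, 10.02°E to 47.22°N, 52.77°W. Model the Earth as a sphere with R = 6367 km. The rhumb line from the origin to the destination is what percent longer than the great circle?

3.5%

Great circle: σ = 0.6556 rad → d_gc = Rσ = 4174.2 km
Rhumb: Δφ = -0.2426, Δλ = -1.0959, Δψ = -0.4195, q = Δφ/Δψ = 0.5784 → d_rh = R√(Δφ²+q²Δλ²) = 4321.1 km
Excess = (4321.1 − 4174.2) / 4174.2 = 146.9 / 4174.2 = 3.52% ≈ 3.5%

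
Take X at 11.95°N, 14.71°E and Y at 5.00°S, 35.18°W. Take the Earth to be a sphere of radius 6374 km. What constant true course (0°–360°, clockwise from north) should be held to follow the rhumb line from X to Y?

Δψ = ln[tan(π/4+φ₂/2)/tan(π/4+φ₁/2)] = -0.2975
Δλ = -0.8707 rad (taken the short way round)
course = atan2(Δλ, Δψ) = 251.14°

251.1°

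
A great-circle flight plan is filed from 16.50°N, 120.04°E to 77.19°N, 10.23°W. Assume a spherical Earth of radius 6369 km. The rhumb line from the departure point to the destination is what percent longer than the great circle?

Great circle: σ = 1.4308 rad → d_gc = Rσ = 9112.8 km
Rhumb: Δφ = +1.0592, Δλ = -2.2736, Δψ = +1.8949, q = Δφ/Δψ = 0.5590 → d_rh = R√(Δφ²+q²Δλ²) = 10537.3 km
Excess = (10537.3 − 9112.8) / 9112.8 = 1424.5 / 9112.8 = 15.63% ≈ 15.6%

15.6%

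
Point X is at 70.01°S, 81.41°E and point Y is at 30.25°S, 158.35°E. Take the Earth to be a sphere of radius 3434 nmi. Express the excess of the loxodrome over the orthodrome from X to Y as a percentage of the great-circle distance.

5.0%

Great circle: σ = 1.0002 rad → d_gc = Rσ = 3434.6 nmi
Rhumb: Δφ = +0.6939, Δλ = +1.3429, Δψ = +1.1816, q = Δφ/Δψ = 0.5873 → d_rh = R√(Δφ²+q²Δλ²) = 3607.4 nmi
Excess = (3607.4 − 3434.6) / 3434.6 = 172.8 / 3434.6 = 5.03% ≈ 5.0%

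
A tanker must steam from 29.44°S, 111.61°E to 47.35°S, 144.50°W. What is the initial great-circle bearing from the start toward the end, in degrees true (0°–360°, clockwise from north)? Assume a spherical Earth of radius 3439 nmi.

137.6°

N = sin Δλ·cos φ₂ = +0.6577;  D = cos φ₁ sin φ₂ − sin φ₁ cos φ₂ cos Δλ = -0.7205
initial course = atan2(N, D) = 137.61°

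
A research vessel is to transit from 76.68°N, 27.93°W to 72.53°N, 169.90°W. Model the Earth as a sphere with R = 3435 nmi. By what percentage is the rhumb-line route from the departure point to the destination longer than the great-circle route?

29.5%

Great circle: σ = 0.5080 rad → d_gc = Rσ = 1744.9 nmi
Rhumb: Δφ = -0.0724, Δλ = -2.4778, Δψ = -0.2745, q = Δφ/Δψ = 0.2639 → d_rh = R√(Δφ²+q²Δλ²) = 2259.7 nmi
Excess = (2259.7 − 1744.9) / 1744.9 = 514.8 / 1744.9 = 29.50% ≈ 29.5%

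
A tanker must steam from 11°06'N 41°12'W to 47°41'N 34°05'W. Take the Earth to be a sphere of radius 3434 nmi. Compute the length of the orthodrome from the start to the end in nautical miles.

cos σ = sin φ₁ sin φ₂ + cos φ₁ cos φ₂ cos Δλ
      = sin(11.10°)sin(47.68°) + cos(11.10°)cos(47.68°)cos(7.12°) = 0.7979
σ = 37.070° → d = Rσ = 3434·0.64699 = 2222 nmi

2222 nmi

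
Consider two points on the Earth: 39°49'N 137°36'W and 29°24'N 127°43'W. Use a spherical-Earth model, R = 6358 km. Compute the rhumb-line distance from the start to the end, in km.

1465 km

Rhumb course C = atan2(Δλ, Δψ) with Δψ = ln[tan(π/4+φ₂/2)/tan(π/4+φ₁/2)] = -0.2215, Δλ = +0.1725 → C = 142.09°
d = R·|Δφ| / |cos C| = 6358·0.18181 / 0.78896 = 1465 km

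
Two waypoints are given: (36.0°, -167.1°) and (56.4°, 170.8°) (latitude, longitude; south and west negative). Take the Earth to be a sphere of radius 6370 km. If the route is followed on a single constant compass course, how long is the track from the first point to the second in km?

2818 km

Δψ = ln[tan(π/4+φ₂/2)/tan(π/4+φ₁/2)] = +0.5233;  Δφ = +0.3560 rad,  Δλ = -0.3857 rad
q = Δφ/Δψ = 0.6804
d = R·√(Δφ² + q²Δλ²) = 6370·0.44231 = 2818 km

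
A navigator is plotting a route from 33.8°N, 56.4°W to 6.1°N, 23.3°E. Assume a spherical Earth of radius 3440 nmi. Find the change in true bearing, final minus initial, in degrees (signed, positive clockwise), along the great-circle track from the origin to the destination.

Initial bearing θ₁ = atan2(sin Δλ cos φ₂, cos φ₁ sin φ₂ − sin φ₁ cos φ₂ cos Δλ) = 90.62°
Final bearing θ₂ = (initial bearing from the destination back to the start) + 180° = 123.31°
Δθ = θ₂ − θ₁ = +32.7°

+32.7°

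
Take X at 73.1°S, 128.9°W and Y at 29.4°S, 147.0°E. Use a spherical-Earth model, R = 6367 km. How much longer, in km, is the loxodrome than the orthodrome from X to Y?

420 km

Great circle: cos σ = sin φ₁ sin φ₂ + cos φ₁ cos φ₂ cos Δλ,  σ = 1.0521 rad → d_gc = 6698.8 km
Rhumb line: Δψ = +1.3695, q = Δφ/Δψ = 0.5569, d_rh = R√(Δφ²+q²Δλ²) = 7118.4 km
Excess = 7118.4 − 6698.8 = 419.6 ≈ 420 km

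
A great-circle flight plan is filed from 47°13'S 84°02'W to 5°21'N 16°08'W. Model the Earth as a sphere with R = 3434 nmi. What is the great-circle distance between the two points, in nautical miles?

cos σ = sin φ₁ sin φ₂ + cos φ₁ cos φ₂ cos Δλ
      = sin(-47.22°)sin(5.35°) + cos(-47.22°)cos(5.35°)cos(67.90°) = 0.1860
σ = 79.281° → d = Rσ = 3434·1.38371 = 4752 nmi

4752 nmi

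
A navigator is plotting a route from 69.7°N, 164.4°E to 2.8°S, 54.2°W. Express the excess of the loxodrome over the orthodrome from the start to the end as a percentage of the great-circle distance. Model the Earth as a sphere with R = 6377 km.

14.7%

Great circle: σ = 1.8930 rad → d_gc = Rσ = 12071.5 km
Rhumb: Δφ = -1.2654, Δλ = +2.4679, Δψ = -1.7691, q = Δφ/Δψ = 0.7153 → d_rh = R√(Δφ²+q²Δλ²) = 13850.0 km
Excess = (13850.0 − 12071.5) / 12071.5 = 1778.5 / 12071.5 = 14.73% ≈ 14.7%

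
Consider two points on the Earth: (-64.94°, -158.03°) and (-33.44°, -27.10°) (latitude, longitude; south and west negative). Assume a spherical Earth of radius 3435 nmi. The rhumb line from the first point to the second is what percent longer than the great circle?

Great circle: σ = 1.2999 rad → d_gc = Rσ = 4465.0 nmi
Rhumb: Δφ = +0.5498, Δλ = +2.2852, Δψ = +0.8841, q = Δφ/Δψ = 0.6219 → d_rh = R√(Δφ²+q²Δλ²) = 5234.0 nmi
Excess = (5234.0 − 4465.0) / 4465.0 = 769.0 / 4465.0 = 17.22% ≈ 17.2%

17.2%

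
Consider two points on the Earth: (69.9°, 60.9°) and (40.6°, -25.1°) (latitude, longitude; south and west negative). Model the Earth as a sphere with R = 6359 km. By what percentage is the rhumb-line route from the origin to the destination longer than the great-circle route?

7.1%

Great circle: σ = 0.8901 rad → d_gc = Rσ = 5660.1 km
Rhumb: Δφ = -0.5114, Δλ = -1.5010, Δψ = -0.9537, q = Δφ/Δψ = 0.5362 → d_rh = R√(Δφ²+q²Δλ²) = 6063.8 km
Excess = (6063.8 − 5660.1) / 5660.1 = 403.7 / 5660.1 = 7.13% ≈ 7.1%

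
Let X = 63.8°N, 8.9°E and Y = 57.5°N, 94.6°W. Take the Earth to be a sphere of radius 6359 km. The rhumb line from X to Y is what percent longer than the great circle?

12.0%

Great circle: σ = 0.7935 rad → d_gc = Rσ = 5045.8 km
Rhumb: Δφ = -0.1100, Δλ = -1.8064, Δψ = -0.2252, q = Δφ/Δψ = 0.4883 → d_rh = R√(Δφ²+q²Δλ²) = 5652.8 km
Excess = (5652.8 − 5045.8) / 5045.8 = 607.0 / 5045.8 = 12.03% ≈ 12.0%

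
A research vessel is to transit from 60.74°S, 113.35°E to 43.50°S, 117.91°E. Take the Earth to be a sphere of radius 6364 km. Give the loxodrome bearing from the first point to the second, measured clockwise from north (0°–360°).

Δψ = ln[tan(π/4+φ₂/2)/tan(π/4+φ₁/2)] = +0.4983
Δλ = +0.0796 rad (taken the short way round)
course = atan2(Δλ, Δψ) = 9.08°

9.1°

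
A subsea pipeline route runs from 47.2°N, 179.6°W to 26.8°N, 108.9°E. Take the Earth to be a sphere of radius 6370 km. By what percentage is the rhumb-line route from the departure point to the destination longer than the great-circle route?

2.7%

Great circle: σ = 1.0201 rad → d_gc = Rσ = 6498.2 km
Rhumb: Δφ = -0.3560, Δλ = -1.2479, Δψ = -0.4510, q = Δφ/Δψ = 0.7895 → d_rh = R√(Δφ²+q²Δλ²) = 6673.4 km
Excess = (6673.4 − 6498.2) / 6498.2 = 175.2 / 6498.2 = 2.70% ≈ 2.7%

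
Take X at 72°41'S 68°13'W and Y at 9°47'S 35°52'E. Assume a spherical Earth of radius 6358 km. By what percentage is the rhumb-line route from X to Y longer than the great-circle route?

Great circle: σ = 1.4798 rad → d_gc = Rσ = 9408.7 km
Rhumb: Δφ = +1.0978, Δλ = +1.8166, Δψ = +1.7105, q = Δφ/Δψ = 0.6418 → d_rh = R√(Δφ²+q²Δλ²) = 10181.9 km
Excess = (10181.9 − 9408.7) / 9408.7 = 773.2 / 9408.7 = 8.22% ≈ 8.2%

8.2%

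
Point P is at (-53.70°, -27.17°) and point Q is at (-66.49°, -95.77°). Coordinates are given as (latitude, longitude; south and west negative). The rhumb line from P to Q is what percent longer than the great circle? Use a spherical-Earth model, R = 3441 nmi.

4.8%

Great circle: σ = 0.6002 rad → d_gc = Rσ = 2065.4 nmi
Rhumb: Δφ = -0.2232, Δλ = -1.1973, Δψ = -0.4545, q = Δφ/Δψ = 0.4912 → d_rh = R√(Δφ²+q²Δλ²) = 2164.5 nmi
Excess = (2164.5 − 2065.4) / 2065.4 = 99.1 / 2065.4 = 4.80% ≈ 4.8%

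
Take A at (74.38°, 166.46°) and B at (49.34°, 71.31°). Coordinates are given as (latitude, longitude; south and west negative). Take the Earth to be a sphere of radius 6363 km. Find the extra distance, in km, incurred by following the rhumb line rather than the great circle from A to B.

Great circle: cos σ = sin φ₁ sin φ₂ + cos φ₁ cos φ₂ cos Δλ,  σ = 0.7744 rad → d_gc = 4927.6 km
Rhumb line: Δψ = -0.9937, q = Δφ/Δψ = 0.4398, d_rh = R√(Δφ²+q²Δλ²) = 5415.7 km
Excess = 5415.7 − 4927.6 = 488.1 ≈ 488 km

488 km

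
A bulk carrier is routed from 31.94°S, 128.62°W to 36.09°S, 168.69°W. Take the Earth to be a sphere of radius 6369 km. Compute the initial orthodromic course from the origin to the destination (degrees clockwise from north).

251.6°

θ = atan2( sin Δλ·cos φ₂ ,  cos φ₁ sin φ₂ − sin φ₁ cos φ₂ cos Δλ )
  = atan2(-0.5202, -0.1727) = 251.63°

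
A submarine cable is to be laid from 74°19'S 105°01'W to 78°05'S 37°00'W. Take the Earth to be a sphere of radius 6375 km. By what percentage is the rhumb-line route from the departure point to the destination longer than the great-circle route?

Great circle: σ = 0.2732 rad → d_gc = Rσ = 1741.6 km
Rhumb: Δφ = -0.0657, Δλ = +1.1871, Δψ = -0.2773, q = Δφ/Δψ = 0.2371 → d_rh = R√(Δφ²+q²Δλ²) = 1842.3 km
Excess = (1842.3 − 1741.6) / 1741.6 = 100.7 / 1741.6 = 5.78% ≈ 5.8%

5.8%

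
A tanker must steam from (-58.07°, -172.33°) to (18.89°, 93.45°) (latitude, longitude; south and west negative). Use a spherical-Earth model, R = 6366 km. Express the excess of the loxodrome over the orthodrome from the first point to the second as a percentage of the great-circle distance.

2.5%

Great circle: σ = 1.8877 rad → d_gc = Rσ = 12016.9 km
Rhumb: Δφ = +1.3432, Δλ = -1.6444, Δψ = +1.5873, q = Δφ/Δψ = 0.8462 → d_rh = R√(Δφ²+q²Δλ²) = 12312.3 km
Excess = (12312.3 − 12016.9) / 12016.9 = 295.4 / 12016.9 = 2.46% ≈ 2.5%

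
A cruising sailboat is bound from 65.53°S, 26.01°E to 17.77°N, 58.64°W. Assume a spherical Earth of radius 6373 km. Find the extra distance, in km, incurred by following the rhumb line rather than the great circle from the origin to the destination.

Great circle: cos σ = sin φ₁ sin φ₂ + cos φ₁ cos φ₂ cos Δλ,  σ = 1.8142 rad → d_gc = 11561.9 km
Rhumb line: Δψ = +1.8438, q = Δφ/Δψ = 0.7885, d_rh = R√(Δφ²+q²Δλ²) = 11873.0 km
Excess = 11873.0 − 11561.9 = 311.1 ≈ 311 km

311 km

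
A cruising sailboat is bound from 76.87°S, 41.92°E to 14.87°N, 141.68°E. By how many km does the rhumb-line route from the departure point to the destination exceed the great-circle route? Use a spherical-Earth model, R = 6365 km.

Great circle: cos σ = sin φ₁ sin φ₂ + cos φ₁ cos φ₂ cos Δλ,  σ = 1.8620 rad → d_gc = 11851.8 km
Rhumb line: Δψ = +2.4246, q = Δφ/Δψ = 0.6604, d_rh = R√(Δφ²+q²Δλ²) = 12547.0 km
Excess = 12547.0 − 11851.8 = 695.2 ≈ 695 km

695 km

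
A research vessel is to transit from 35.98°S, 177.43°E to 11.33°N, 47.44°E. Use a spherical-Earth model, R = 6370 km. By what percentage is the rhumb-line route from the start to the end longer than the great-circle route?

2.4%

Great circle: σ = 2.2464 rad → d_gc = Rσ = 14309.3 km
Rhumb: Δφ = +0.8257, Δλ = -2.2688, Δψ = +0.8729, q = Δφ/Δψ = 0.9460 → d_rh = R√(Δφ²+q²Δλ²) = 14647.8 km
Excess = (14647.8 − 14309.3) / 14309.3 = 338.5 / 14309.3 = 2.37% ≈ 2.4%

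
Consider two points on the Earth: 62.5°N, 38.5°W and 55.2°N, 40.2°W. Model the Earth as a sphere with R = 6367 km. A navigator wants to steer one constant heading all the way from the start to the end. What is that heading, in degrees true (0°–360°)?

186.8°

Δψ = ln[tan(π/4+φ₂/2)/tan(π/4+φ₁/2)] = -0.2474
Δλ = -0.0297 rad (taken the short way round)
course = atan2(Δλ, Δψ) = 186.84°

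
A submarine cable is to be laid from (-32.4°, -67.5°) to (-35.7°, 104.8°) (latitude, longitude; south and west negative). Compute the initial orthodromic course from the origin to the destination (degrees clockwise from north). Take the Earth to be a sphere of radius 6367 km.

173.3°

θ = atan2( sin Δλ·cos φ₂ ,  cos φ₁ sin φ₂ − sin φ₁ cos φ₂ cos Δλ )
  = atan2(+0.1088, -0.9239) = 173.28°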